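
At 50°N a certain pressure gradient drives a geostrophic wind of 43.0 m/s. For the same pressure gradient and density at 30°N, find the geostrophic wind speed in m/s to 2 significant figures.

With the same pressure gradient and density, V_g ∝ 1/f ∝ 1/sin φ.
V₂ = V₁ · sin φ₁ / sin φ₂ = 43.0 × sin 50° / sin 30°
V₂ = 43.0 × 0.7660/0.5000 = 66 m/s

66 m/s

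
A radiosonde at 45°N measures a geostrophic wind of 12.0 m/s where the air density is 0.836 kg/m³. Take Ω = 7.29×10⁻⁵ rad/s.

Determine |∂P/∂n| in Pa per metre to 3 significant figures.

Coriolis parameter at 45°N:
f = 2Ω sin φ = 2 × 7.29×10⁻⁵ × sin 45° = 1.03×10⁻⁴ s⁻¹
Geostrophic balance rearranged: |∂P/∂n| = f ρ V_g
|∂P/∂n| = 1.03×10⁻⁴ × 0.836 × 12.0 = 1.03×10⁻³ Pa/m

1.03×10⁻³ Pa/m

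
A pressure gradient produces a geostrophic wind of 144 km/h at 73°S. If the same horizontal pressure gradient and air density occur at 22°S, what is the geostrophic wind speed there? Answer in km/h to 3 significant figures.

With the same pressure gradient and density, V_g ∝ 1/f ∝ 1/sin φ.
V₂ = V₁ · sin φ₁ / sin φ₂ = 144 × sin 73° / sin 22°
V₂ = 144 × 0.9563/0.3746 = 368 km/h

368 km/h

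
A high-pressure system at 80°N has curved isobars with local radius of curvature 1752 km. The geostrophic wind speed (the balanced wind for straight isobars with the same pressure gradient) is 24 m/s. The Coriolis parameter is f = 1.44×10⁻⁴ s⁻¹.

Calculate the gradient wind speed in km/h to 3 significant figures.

Around a high, pressure-gradient force acts outward with centrifugal, so Coriolis balances both:
fV = (1/ρ)|∂P/∂n| + V²/R  →  V² − fR·V + fR·V_g = 0
With fR = 1.44×10⁻⁴ × 1752×10³ m = 252 m/s:
V = [fR − √((fR)² − 4 fR V_g)]/2 = [252 − √(252² − 4×252×24)]/2 = 26.9 m/s
Supergeostrophic (V > V_g = 24 m/s), as expected around a high.
Converting: 26.9 m/s × 3.6 = 96.7 km/h

96.7 km/h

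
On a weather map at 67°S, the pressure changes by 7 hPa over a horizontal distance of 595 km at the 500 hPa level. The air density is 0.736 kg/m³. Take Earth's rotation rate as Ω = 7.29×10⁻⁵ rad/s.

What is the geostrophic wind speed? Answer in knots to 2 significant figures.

Coriolis parameter at 67°S:
f = 2Ω sin φ = 2 × 7.29×10⁻⁵ × sin 67° = 1.34×10⁻⁴ s⁻¹
Pressure gradient: |∂P/∂n| = 700 Pa / 595000 m = 1.18×10⁻³ Pa/m
Geostrophic balance (pressure-gradient force = Coriolis force):
V_g = (1/(fρ)) |∂P/∂n| = 1.18×10⁻³ / (1.34×10⁻⁴ × 0.736) = 11.9 m/s
Converting: 11.9 m/s × 1.944 = 23 knots

23 knots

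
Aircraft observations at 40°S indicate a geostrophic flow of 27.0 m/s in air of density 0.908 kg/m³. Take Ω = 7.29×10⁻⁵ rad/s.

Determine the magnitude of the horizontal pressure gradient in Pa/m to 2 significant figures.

2.3×10⁻³ Pa/m

Coriolis parameter at 40°S:
f = 2Ω sin φ = 2 × 7.29×10⁻⁵ × sin 40° = 9.37×10⁻⁵ s⁻¹
Geostrophic balance rearranged: |∂P/∂n| = f ρ V_g
|∂P/∂n| = 9.37×10⁻⁵ × 0.908 × 27.0 = 2.30×10⁻³ Pa/m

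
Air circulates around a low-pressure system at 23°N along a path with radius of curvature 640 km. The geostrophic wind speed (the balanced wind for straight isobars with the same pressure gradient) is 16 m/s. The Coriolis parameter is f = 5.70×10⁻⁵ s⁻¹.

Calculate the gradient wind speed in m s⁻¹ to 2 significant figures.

12 m s⁻¹

Around a low, centrifugal force acts outward with Coriolis, so pressure-gradient force balances both:
(1/ρ)|∂P/∂n| = fV + V²/R  →  V² + fR·V − fR·V_g = 0
With fR = 5.70×10⁻⁵ × 640×10³ m = 36.5 m/s:
V = [−fR + √((fR)² + 4 fR V_g)]/2 = [−36.5 + √(36.5² + 4×36.5×16)]/2 = 12 m/s
Subgeostrophic (V < V_g = 16 m/s), as expected around a low.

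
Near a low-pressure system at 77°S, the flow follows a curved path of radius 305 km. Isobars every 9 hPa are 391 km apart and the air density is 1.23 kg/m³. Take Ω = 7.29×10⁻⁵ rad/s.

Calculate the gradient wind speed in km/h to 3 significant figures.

38.1 km/h

Coriolis parameter at 77°S:
f = 2Ω sin φ = 2 × 7.29×10⁻⁵ × sin 77° = 1.42×10⁻⁴ s⁻¹
Pressure gradient: |∂P/∂n| = 900 Pa / 391000 m = 2.30×10⁻³ Pa/m
Geostrophic speed: V_g = |∂P/∂n|/(fρ) = 2.30×10⁻³/(1.42×10⁻⁴ × 1.23) = 13.2 m/s
Around a low, centrifugal force acts outward with Coriolis, so pressure-gradient force balances both:
(1/ρ)|∂P/∂n| = fV + V²/R  →  V² + fR·V − fR·V_g = 0
With fR = 1.42×10⁻⁴ × 305×10³ m = 43.3 m/s:
V = [−fR + √((fR)² + 4 fR V_g)]/2 = [−43.3 + √(43.3² + 4×43.3×13.2)]/2 = 10.6 m/s
Subgeostrophic (V < V_g = 13.2 m/s), as expected around a low.
Converting: 10.6 m/s × 3.6 = 38.1 km/h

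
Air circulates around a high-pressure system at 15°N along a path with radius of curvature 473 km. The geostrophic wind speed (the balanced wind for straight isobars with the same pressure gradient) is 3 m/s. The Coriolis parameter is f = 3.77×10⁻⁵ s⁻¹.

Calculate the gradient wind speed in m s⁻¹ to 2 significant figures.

3.8 m s⁻¹

Around a high, pressure-gradient force acts outward with centrifugal, so Coriolis balances both:
fV = (1/ρ)|∂P/∂n| + V²/R  →  V² − fR·V + fR·V_g = 0
With fR = 3.77×10⁻⁵ × 473×10³ m = 17.8 m/s:
V = [fR − √((fR)² − 4 fR V_g)]/2 = [17.8 − √(17.8² − 4×17.8×3)]/2 = 3.82 m/s
Supergeostrophic (V > V_g = 3 m/s), as expected around a high.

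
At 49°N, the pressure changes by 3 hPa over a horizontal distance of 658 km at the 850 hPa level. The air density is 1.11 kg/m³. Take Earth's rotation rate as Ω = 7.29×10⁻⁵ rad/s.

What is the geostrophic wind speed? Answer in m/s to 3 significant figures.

Coriolis parameter at 49°N:
f = 2Ω sin φ = 2 × 7.29×10⁻⁵ × sin 49° = 1.10×10⁻⁴ s⁻¹
Pressure gradient: |∂P/∂n| = 300 Pa / 658000 m = 4.56×10⁻⁴ Pa/m
Geostrophic balance (pressure-gradient force = Coriolis force):
V_g = (1/(fρ)) |∂P/∂n| = 4.56×10⁻⁴ / (1.10×10⁻⁴ × 1.11) = 3.73 m/s

3.73 m/s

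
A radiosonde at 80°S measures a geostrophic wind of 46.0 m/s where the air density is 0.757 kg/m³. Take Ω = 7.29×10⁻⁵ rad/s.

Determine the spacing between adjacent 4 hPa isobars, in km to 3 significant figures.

80.0 km

Coriolis parameter at 80°S:
f = 2Ω sin φ = 2 × 7.29×10⁻⁵ × sin 80° = 1.44×10⁻⁴ s⁻¹
Geostrophic balance rearranged: |∂P/∂n| = f ρ V_g
|∂P/∂n| = 1.44×10⁻⁴ × 0.757 × 46.0 = 5.00×10⁻³ Pa/m
Isobar spacing: Δn = ΔP/|∂P/∂n| = 400 Pa / 5.00×10⁻³ Pa/m = 80001 m ≈ 80.0 km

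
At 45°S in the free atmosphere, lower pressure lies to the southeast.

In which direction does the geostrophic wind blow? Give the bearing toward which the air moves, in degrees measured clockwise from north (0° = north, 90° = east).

The pressure-gradient force points toward the southeast (bearing 135°).
Geostrophic balance: in the Southern Hemisphere the Coriolis force deflects motion to the left, so the geostrophic wind blows 90° to the left of the pressure-gradient force (low pressure on the right).
Rotating 135° by 90° counterclockwise gives 045° — the wind blows toward the northeast.

045°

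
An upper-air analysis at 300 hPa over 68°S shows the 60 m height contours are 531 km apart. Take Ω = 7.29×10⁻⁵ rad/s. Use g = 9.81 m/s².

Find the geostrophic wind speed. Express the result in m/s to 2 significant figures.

8.2 m/s

Coriolis parameter at 68°S:
f = 2Ω sin φ = 2 × 7.29×10⁻⁵ × sin 68° = 1.35×10⁻⁴ s⁻¹
Height gradient: |∂Z/∂n| = 60 m / 531000 m = 1.13×10⁻⁴
On a pressure surface, geostrophic balance gives V_g = (g/f)|∂Z/∂n|:
V_g = 9.81 × 1.13×10⁻⁴ / 1.35×10⁻⁴ = 8.20 m/s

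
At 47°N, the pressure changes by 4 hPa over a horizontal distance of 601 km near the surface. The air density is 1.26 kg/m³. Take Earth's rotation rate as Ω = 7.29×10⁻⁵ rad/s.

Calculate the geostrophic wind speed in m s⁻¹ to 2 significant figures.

5.0 m s⁻¹

Coriolis parameter at 47°N:
f = 2Ω sin φ = 2 × 7.29×10⁻⁵ × sin 47° = 1.07×10⁻⁴ s⁻¹
Pressure gradient: |∂P/∂n| = 400 Pa / 601000 m = 6.66×10⁻⁴ Pa/m
Geostrophic balance (pressure-gradient force = Coriolis force):
V_g = (1/(fρ)) |∂P/∂n| = 6.66×10⁻⁴ / (1.07×10⁻⁴ × 1.26) = 4.95 m/s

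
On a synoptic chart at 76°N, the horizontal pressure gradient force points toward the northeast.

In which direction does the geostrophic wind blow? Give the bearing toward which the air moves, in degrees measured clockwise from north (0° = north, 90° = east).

The pressure-gradient force points toward the northeast (bearing 045°).
Geostrophic balance: in the Northern Hemisphere the Coriolis force deflects motion to the right, so the geostrophic wind blows 90° to the right of the pressure-gradient force (low pressure on the left).
Rotating 045° by 90° clockwise gives 135° — the wind blows toward the southeast.

135°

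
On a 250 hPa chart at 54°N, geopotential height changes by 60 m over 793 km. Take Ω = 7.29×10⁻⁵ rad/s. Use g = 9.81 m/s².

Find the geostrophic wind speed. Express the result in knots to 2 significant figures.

Coriolis parameter at 54°N:
f = 2Ω sin φ = 2 × 7.29×10⁻⁵ × sin 54° = 1.18×10⁻⁴ s⁻¹
Height gradient: |∂Z/∂n| = 60 m / 793000 m = 7.57×10⁻⁵
On a pressure surface, geostrophic balance gives V_g = (g/f)|∂Z/∂n|:
V_g = 9.81 × 7.57×10⁻⁵ / 1.18×10⁻⁴ = 6.29 m/s
Converting: 6.29 m/s × 1.944 = 12 knots

12 knots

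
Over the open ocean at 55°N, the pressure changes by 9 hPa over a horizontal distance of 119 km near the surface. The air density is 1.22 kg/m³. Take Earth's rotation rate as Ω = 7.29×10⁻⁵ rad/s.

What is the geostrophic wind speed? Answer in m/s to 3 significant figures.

51.9 m/s

Coriolis parameter at 55°N:
f = 2Ω sin φ = 2 × 7.29×10⁻⁵ × sin 55° = 1.19×10⁻⁴ s⁻¹
Pressure gradient: |∂P/∂n| = 900 Pa / 119000 m = 7.56×10⁻³ Pa/m
Geostrophic balance (pressure-gradient force = Coriolis force):
V_g = (1/(fρ)) |∂P/∂n| = 7.56×10⁻³ / (1.19×10⁻⁴ × 1.22) = 51.9 m/s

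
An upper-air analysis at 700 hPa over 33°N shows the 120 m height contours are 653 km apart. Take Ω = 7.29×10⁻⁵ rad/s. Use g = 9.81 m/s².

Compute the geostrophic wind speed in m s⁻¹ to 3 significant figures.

22.7 m s⁻¹

Coriolis parameter at 33°N:
f = 2Ω sin φ = 2 × 7.29×10⁻⁵ × sin 33° = 7.94×10⁻⁵ s⁻¹
Height gradient: |∂Z/∂n| = 120 m / 653000 m = 1.84×10⁻⁴
On a pressure surface, geostrophic balance gives V_g = (g/f)|∂Z/∂n|:
V_g = 9.81 × 1.84×10⁻⁴ / 7.94×10⁻⁵ = 22.7 m/s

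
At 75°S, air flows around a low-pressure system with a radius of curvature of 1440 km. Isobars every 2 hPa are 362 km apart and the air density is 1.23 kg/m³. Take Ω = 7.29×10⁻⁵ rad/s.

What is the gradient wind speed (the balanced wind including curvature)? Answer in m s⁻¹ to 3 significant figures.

3.14 m s⁻¹

Coriolis parameter at 75°S:
f = 2Ω sin φ = 2 × 7.29×10⁻⁵ × sin 75° = 1.41×10⁻⁴ s⁻¹
Pressure gradient: |∂P/∂n| = 200 Pa / 362000 m = 5.52×10⁻⁴ Pa/m
Geostrophic speed: V_g = |∂P/∂n|/(fρ) = 5.52×10⁻⁴/(1.41×10⁻⁴ × 1.23) = 3.19 m/s
Around a low, centrifugal force acts outward with Coriolis, so pressure-gradient force balances both:
(1/ρ)|∂P/∂n| = fV + V²/R  →  V² + fR·V − fR·V_g = 0
With fR = 1.41×10⁻⁴ × 1440×10³ m = 203 m/s:
V = [−fR + √((fR)² + 4 fR V_g)]/2 = [−203 + √(203² + 4×203×3.19)]/2 = 3.14 m/s
Subgeostrophic (V < V_g = 3.19 m/s), as expected around a low.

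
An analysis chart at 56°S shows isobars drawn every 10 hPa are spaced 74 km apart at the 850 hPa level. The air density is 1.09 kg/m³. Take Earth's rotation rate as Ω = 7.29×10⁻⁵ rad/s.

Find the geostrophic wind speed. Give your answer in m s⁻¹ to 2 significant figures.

Coriolis parameter at 56°S:
f = 2Ω sin φ = 2 × 7.29×10⁻⁵ × sin 56° = 1.21×10⁻⁴ s⁻¹
Pressure gradient: |∂P/∂n| = 1000 Pa / 74000 m = 1.35×10⁻² Pa/m
Geostrophic balance (pressure-gradient force = Coriolis force):
V_g = (1/(fρ)) |∂P/∂n| = 1.35×10⁻² / (1.21×10⁻⁴ × 1.09) = 103 m/s

100 m s⁻¹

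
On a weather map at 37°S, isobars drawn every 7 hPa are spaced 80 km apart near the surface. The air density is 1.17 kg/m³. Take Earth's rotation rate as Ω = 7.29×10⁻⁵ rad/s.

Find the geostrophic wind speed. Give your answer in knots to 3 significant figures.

166 knots

Coriolis parameter at 37°S:
f = 2Ω sin φ = 2 × 7.29×10⁻⁵ × sin 37° = 8.77×10⁻⁵ s⁻¹
Pressure gradient: |∂P/∂n| = 700 Pa / 80000 m = 8.75×10⁻³ Pa/m
Geostrophic balance (pressure-gradient force = Coriolis force):
V_g = (1/(fρ)) |∂P/∂n| = 8.75×10⁻³ / (8.77×10⁻⁵ × 1.17) = 85.2 m/s
Converting: 85.2 m/s × 1.944 = 166 knots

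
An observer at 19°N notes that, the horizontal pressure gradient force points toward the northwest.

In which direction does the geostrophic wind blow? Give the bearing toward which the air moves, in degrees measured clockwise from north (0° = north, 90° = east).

The pressure-gradient force points toward the northwest (bearing 315°).
Geostrophic balance: in the Northern Hemisphere the Coriolis force deflects motion to the right, so the geostrophic wind blows 90° to the right of the pressure-gradient force (low pressure on the left).
Rotating 315° by 90° clockwise gives 045° — the wind blows toward the northeast.

045°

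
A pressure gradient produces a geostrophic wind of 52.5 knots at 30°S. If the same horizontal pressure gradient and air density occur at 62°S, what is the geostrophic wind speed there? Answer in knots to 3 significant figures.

29.7 knots

With the same pressure gradient and density, V_g ∝ 1/f ∝ 1/sin φ.
V₂ = V₁ · sin φ₁ / sin φ₂ = 52.5 × sin 30° / sin 62°
V₂ = 52.5 × 0.5000/0.8829 = 29.7 knots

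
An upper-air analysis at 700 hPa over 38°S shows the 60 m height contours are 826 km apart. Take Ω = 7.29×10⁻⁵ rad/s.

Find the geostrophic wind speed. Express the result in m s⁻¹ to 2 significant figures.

Coriolis parameter at 38°S:
f = 2Ω sin φ = 2 × 7.29×10⁻⁵ × sin 38° = 8.98×10⁻⁵ s⁻¹
Height gradient: |∂Z/∂n| = 60 m / 826000 m = 7.26×10⁻⁵
On a pressure surface, geostrophic balance gives V_g = (g/f)|∂Z/∂n|:
V_g = 9.81 × 7.26×10⁻⁵ / 8.98×10⁻⁵ = 7.94 m/s

7.9 m s⁻¹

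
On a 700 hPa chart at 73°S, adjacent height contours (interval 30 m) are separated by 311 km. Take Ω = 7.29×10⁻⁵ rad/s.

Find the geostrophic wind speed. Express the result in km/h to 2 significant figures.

24 km/h

Coriolis parameter at 73°S:
f = 2Ω sin φ = 2 × 7.29×10⁻⁵ × sin 73° = 1.39×10⁻⁴ s⁻¹
Height gradient: |∂Z/∂n| = 30 m / 311000 m = 9.65×10⁻⁵
On a pressure surface, geostrophic balance gives V_g = (g/f)|∂Z/∂n|:
V_g = 9.81 × 9.65×10⁻⁵ / 1.39×10⁻⁴ = 6.79 m/s
Converting: 6.79 m/s × 3.6 = 24 km/h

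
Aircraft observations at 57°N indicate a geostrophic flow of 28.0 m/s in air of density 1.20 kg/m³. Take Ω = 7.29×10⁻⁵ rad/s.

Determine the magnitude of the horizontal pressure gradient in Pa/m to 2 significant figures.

4.1×10⁻³ Pa/m

Coriolis parameter at 57°N:
f = 2Ω sin φ = 2 × 7.29×10⁻⁵ × sin 57° = 1.22×10⁻⁴ s⁻¹
Geostrophic balance rearranged: |∂P/∂n| = f ρ V_g
|∂P/∂n| = 1.22×10⁻⁴ × 1.20 × 28.0 = 4.11×10⁻³ Pa/m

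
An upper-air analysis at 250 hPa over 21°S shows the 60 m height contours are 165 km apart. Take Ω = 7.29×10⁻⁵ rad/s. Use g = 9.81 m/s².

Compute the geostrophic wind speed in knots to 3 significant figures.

133 knots

Coriolis parameter at 21°S:
f = 2Ω sin φ = 2 × 7.29×10⁻⁵ × sin 21° = 5.23×10⁻⁵ s⁻¹
Height gradient: |∂Z/∂n| = 60 m / 165000 m = 3.64×10⁻⁴
On a pressure surface, geostrophic balance gives V_g = (g/f)|∂Z/∂n|:
V_g = 9.81 × 3.64×10⁻⁴ / 5.23×10⁻⁵ = 68.3 m/s
Converting: 68.3 m/s × 1.944 = 133 knots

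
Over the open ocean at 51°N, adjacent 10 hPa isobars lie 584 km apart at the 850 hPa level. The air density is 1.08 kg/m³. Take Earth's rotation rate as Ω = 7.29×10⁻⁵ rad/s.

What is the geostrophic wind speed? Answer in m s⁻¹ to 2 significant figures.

14 m s⁻¹

Coriolis parameter at 51°N:
f = 2Ω sin φ = 2 × 7.29×10⁻⁵ × sin 51° = 1.13×10⁻⁴ s⁻¹
Pressure gradient: |∂P/∂n| = 1000 Pa / 584000 m = 1.71×10⁻³ Pa/m
Geostrophic balance (pressure-gradient force = Coriolis force):
V_g = (1/(fρ)) |∂P/∂n| = 1.71×10⁻³ / (1.13×10⁻⁴ × 1.08) = 14.0 m/s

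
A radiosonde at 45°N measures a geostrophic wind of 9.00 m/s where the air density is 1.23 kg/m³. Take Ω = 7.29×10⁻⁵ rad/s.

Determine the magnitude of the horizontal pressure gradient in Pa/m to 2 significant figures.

1.1×10⁻³ Pa/m

Coriolis parameter at 45°N:
f = 2Ω sin φ = 2 × 7.29×10⁻⁵ × sin 45° = 1.03×10⁻⁴ s⁻¹
Geostrophic balance rearranged: |∂P/∂n| = f ρ V_g
|∂P/∂n| = 1.03×10⁻⁴ × 1.23 × 9.00 = 1.14×10⁻³ Pa/m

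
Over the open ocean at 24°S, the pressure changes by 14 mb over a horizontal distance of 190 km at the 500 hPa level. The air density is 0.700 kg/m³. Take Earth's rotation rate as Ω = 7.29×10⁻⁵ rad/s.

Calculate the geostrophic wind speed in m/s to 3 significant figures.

178 m/s

Coriolis parameter at 24°S:
f = 2Ω sin φ = 2 × 7.29×10⁻⁵ × sin 24° = 5.93×10⁻⁵ s⁻¹
Pressure gradient: |∂P/∂n| = 1400 Pa / 190000 m = 7.37×10⁻³ Pa/m
Geostrophic balance (pressure-gradient force = Coriolis force):
V_g = (1/(fρ)) |∂P/∂n| = 7.37×10⁻³ / (5.93×10⁻⁵ × 0.700) = 178 m/s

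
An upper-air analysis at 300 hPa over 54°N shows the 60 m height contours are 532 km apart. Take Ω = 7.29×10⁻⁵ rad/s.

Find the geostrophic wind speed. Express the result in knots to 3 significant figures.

Coriolis parameter at 54°N:
f = 2Ω sin φ = 2 × 7.29×10⁻⁵ × sin 54° = 1.18×10⁻⁴ s⁻¹
Height gradient: |∂Z/∂n| = 60 m / 532000 m = 1.13×10⁻⁴
On a pressure surface, geostrophic balance gives V_g = (g/f)|∂Z/∂n|:
V_g = 9.81 × 1.13×10⁻⁴ / 1.18×10⁻⁴ = 9.38 m/s
Converting: 9.38 m/s × 1.944 = 18.2 knots

18.2 knots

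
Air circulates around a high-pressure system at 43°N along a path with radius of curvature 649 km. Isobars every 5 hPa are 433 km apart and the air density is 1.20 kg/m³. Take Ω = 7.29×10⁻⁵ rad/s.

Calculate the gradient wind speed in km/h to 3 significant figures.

42.7 km/h

Coriolis parameter at 43°N:
f = 2Ω sin φ = 2 × 7.29×10⁻⁵ × sin 43° = 9.94×10⁻⁵ s⁻¹
Pressure gradient: |∂P/∂n| = 500 Pa / 433000 m = 1.15×10⁻³ Pa/m
Geostrophic speed: V_g = |∂P/∂n|/(fρ) = 1.15×10⁻³/(9.94×10⁻⁵ × 1.20) = 9.68 m/s
Around a high, pressure-gradient force acts outward with centrifugal, so Coriolis balances both:
fV = (1/ρ)|∂P/∂n| + V²/R  →  V² − fR·V + fR·V_g = 0
With fR = 9.94×10⁻⁵ × 649×10³ m = 64.5 m/s:
V = [fR − √((fR)² − 4 fR V_g)]/2 = [64.5 − √(64.5² − 4×64.5×9.68)]/2 = 11.9 m/s
Supergeostrophic (V > V_g = 9.68 m/s), as expected around a high.
Converting: 11.9 m/s × 3.6 = 42.7 km/h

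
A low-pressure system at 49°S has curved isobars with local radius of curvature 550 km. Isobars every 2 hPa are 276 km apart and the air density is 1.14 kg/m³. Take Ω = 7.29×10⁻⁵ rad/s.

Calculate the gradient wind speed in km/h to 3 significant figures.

Coriolis parameter at 49°S:
f = 2Ω sin φ = 2 × 7.29×10⁻⁵ × sin 49° = 1.10×10⁻⁴ s⁻¹
Pressure gradient: |∂P/∂n| = 200 Pa / 276000 m = 7.25×10⁻⁴ Pa/m
Geostrophic speed: V_g = |∂P/∂n|/(fρ) = 7.25×10⁻⁴/(1.10×10⁻⁴ × 1.14) = 5.78 m/s
Around a low, centrifugal force acts outward with Coriolis, so pressure-gradient force balances both:
(1/ρ)|∂P/∂n| = fV + V²/R  →  V² + fR·V − fR·V_g = 0
With fR = 1.10×10⁻⁴ × 550×10³ m = 60.5 m/s:
V = [−fR + √((fR)² + 4 fR V_g)]/2 = [−60.5 + √(60.5² + 4×60.5×5.78)]/2 = 5.31 m/s
Subgeostrophic (V < V_g = 5.78 m/s), as expected around a low.
Converting: 5.31 m/s × 3.6 = 19.1 km/h

19.1 km/h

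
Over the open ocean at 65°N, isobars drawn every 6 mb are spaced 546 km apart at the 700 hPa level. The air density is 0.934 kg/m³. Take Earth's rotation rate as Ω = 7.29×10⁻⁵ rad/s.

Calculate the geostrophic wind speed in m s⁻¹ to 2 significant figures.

8.9 m s⁻¹

Coriolis parameter at 65°N:
f = 2Ω sin φ = 2 × 7.29×10⁻⁵ × sin 65° = 1.32×10⁻⁴ s⁻¹
Pressure gradient: |∂P/∂n| = 600 Pa / 546000 m = 1.10×10⁻³ Pa/m
Geostrophic balance (pressure-gradient force = Coriolis force):
V_g = (1/(fρ)) |∂P/∂n| = 1.10×10⁻³ / (1.32×10⁻⁴ × 0.934) = 8.90 m/s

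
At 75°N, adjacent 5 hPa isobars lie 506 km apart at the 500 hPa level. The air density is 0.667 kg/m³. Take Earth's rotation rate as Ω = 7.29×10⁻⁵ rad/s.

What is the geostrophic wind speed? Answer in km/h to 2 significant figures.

38 km/h

Coriolis parameter at 75°N:
f = 2Ω sin φ = 2 × 7.29×10⁻⁵ × sin 75° = 1.41×10⁻⁴ s⁻¹
Pressure gradient: |∂P/∂n| = 500 Pa / 506000 m = 9.88×10⁻⁴ Pa/m
Geostrophic balance (pressure-gradient force = Coriolis force):
V_g = (1/(fρ)) |∂P/∂n| = 9.88×10⁻⁴ / (1.41×10⁻⁴ × 0.667) = 10.5 m/s
Converting: 10.5 m/s × 3.6 = 38 km/h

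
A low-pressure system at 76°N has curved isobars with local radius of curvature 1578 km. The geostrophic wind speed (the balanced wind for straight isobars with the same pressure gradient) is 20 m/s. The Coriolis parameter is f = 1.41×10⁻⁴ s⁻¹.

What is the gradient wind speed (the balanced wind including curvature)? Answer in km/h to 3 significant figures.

Around a low, centrifugal force acts outward with Coriolis, so pressure-gradient force balances both:
(1/ρ)|∂P/∂n| = fV + V²/R  →  V² + fR·V − fR·V_g = 0
With fR = 1.41×10⁻⁴ × 1578×10³ m = 222 m/s:
V = [−fR + √((fR)² + 4 fR V_g)]/2 = [−222 + √(222² + 4×222×20)]/2 = 18.5 m/s
Subgeostrophic (V < V_g = 20 m/s), as expected around a low.
Converting: 18.5 m/s × 3.6 = 66.5 km/h

66.5 km/h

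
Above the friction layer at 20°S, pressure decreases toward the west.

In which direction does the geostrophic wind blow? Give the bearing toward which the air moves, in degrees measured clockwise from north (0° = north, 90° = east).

The pressure-gradient force points toward the west (bearing 270°).
Geostrophic balance: in the Southern Hemisphere the Coriolis force deflects motion to the left, so the geostrophic wind blows 90° to the left of the pressure-gradient force (low pressure on the right).
Rotating 270° by 90° counterclockwise gives 180° — the wind blows toward the south.

180°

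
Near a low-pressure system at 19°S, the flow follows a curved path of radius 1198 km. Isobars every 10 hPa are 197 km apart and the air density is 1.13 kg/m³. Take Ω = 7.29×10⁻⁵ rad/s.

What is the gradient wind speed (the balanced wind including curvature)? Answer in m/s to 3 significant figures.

Coriolis parameter at 19°S:
f = 2Ω sin φ = 2 × 7.29×10⁻⁵ × sin 19° = 4.75×10⁻⁵ s⁻¹
Pressure gradient: |∂P/∂n| = 1000 Pa / 197000 m = 5.08×10⁻³ Pa/m
Geostrophic speed: V_g = |∂P/∂n|/(fρ) = 5.08×10⁻³/(4.75×10⁻⁵ × 1.13) = 94.6 m/s
Around a low, centrifugal force acts outward with Coriolis, so pressure-gradient force balances both:
(1/ρ)|∂P/∂n| = fV + V²/R  →  V² + fR·V − fR·V_g = 0
With fR = 4.75×10⁻⁵ × 1198×10³ m = 56.9 m/s:
V = [−fR + √((fR)² + 4 fR V_g)]/2 = [−56.9 + √(56.9² + 4×56.9×94.6)]/2 = 50.2 m/s
Subgeostrophic (V < V_g = 94.6 m/s), as expected around a low.

50.2 m/s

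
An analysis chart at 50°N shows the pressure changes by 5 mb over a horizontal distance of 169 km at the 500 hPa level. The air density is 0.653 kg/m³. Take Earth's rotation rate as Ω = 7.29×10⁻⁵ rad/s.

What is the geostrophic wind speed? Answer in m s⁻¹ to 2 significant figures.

41 m s⁻¹

Coriolis parameter at 50°N:
f = 2Ω sin φ = 2 × 7.29×10⁻⁵ × sin 50° = 1.12×10⁻⁴ s⁻¹
Pressure gradient: |∂P/∂n| = 500 Pa / 169000 m = 2.96×10⁻³ Pa/m
Geostrophic balance (pressure-gradient force = Coriolis force):
V_g = (1/(fρ)) |∂P/∂n| = 2.96×10⁻³ / (1.12×10⁻⁴ × 0.653) = 40.6 m/s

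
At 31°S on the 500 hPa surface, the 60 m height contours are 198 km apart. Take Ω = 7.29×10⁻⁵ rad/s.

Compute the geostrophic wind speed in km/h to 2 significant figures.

Coriolis parameter at 31°S:
f = 2Ω sin φ = 2 × 7.29×10⁻⁵ × sin 31° = 7.51×10⁻⁵ s⁻¹
Height gradient: |∂Z/∂n| = 60 m / 198000 m = 3.03×10⁻⁴
On a pressure surface, geostrophic balance gives V_g = (g/f)|∂Z/∂n|:
V_g = 9.81 × 3.03×10⁻⁴ / 7.51×10⁻⁵ = 39.6 m/s
Converting: 39.6 m/s × 3.6 = 140 km/h

140 km/h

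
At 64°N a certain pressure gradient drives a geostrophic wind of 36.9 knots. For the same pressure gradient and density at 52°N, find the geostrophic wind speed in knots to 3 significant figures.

42.1 knots

With the same pressure gradient and density, V_g ∝ 1/f ∝ 1/sin φ.
V₂ = V₁ · sin φ₁ / sin φ₂ = 36.9 × sin 64° / sin 52°
V₂ = 36.9 × 0.8988/0.7880 = 42.1 knots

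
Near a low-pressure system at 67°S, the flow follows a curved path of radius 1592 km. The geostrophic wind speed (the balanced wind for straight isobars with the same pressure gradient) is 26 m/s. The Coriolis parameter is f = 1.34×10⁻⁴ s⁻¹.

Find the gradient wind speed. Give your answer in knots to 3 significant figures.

Around a low, centrifugal force acts outward with Coriolis, so pressure-gradient force balances both:
(1/ρ)|∂P/∂n| = fV + V²/R  →  V² + fR·V − fR·V_g = 0
With fR = 1.34×10⁻⁴ × 1592×10³ m = 213 m/s:
V = [−fR + √((fR)² + 4 fR V_g)]/2 = [−213 + √(213² + 4×213×26)]/2 = 23.4 m/s
Subgeostrophic (V < V_g = 26 m/s), as expected around a low.
Converting: 23.4 m/s × 1.944 = 45.5 knots

45.5 knots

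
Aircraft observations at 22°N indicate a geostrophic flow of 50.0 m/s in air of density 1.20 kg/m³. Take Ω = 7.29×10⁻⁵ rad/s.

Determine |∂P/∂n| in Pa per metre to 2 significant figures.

3.3×10⁻³ Pa/m

Coriolis parameter at 22°N:
f = 2Ω sin φ = 2 × 7.29×10⁻⁵ × sin 22° = 5.46×10⁻⁵ s⁻¹
Geostrophic balance rearranged: |∂P/∂n| = f ρ V_g
|∂P/∂n| = 5.46×10⁻⁵ × 1.20 × 50.0 = 3.28×10⁻³ Pa/m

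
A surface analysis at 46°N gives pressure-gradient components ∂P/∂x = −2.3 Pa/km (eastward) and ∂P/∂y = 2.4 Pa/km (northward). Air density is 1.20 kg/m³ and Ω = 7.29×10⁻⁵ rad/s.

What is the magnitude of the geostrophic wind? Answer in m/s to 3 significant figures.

Coriolis parameter at 46°N:
f = 2Ω sin φ = 2 × 7.29×10⁻⁵ × sin 46° = 1.05×10⁻⁴ s⁻¹
Component geostrophic relations (x east, y north):
u_g = −(1/(fρ)) ∂P/∂y,  v_g = (1/(fρ)) ∂P/∂x
u_g = −(2.4×10⁻³)/(1.05×10⁻⁴ × 1.20) = −19.1 m/s;  v_g = (−2.3×10⁻³)/(1.05×10⁻⁴ × 1.20) = −18.3 m/s
|V_g| = √(u_g² + v_g²) = 26.4 m/s

26.4 m/s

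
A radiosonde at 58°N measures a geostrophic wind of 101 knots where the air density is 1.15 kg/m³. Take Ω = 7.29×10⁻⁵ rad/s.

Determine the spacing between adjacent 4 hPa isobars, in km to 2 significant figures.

Coriolis parameter at 58°N:
f = 2Ω sin φ = 2 × 7.29×10⁻⁵ × sin 58° = 1.24×10⁻⁴ s⁻¹
Wind speed in SI: 101 knots = 52.0 m/s
Geostrophic balance rearranged: |∂P/∂n| = f ρ V_g
|∂P/∂n| = 1.24×10⁻⁴ × 1.15 × 52.0 = 7.39×10⁻³ Pa/m
Isobar spacing: Δn = ΔP/|∂P/∂n| = 400 Pa / 7.39×10⁻³ Pa/m = 54141 m ≈ 54 km

54 km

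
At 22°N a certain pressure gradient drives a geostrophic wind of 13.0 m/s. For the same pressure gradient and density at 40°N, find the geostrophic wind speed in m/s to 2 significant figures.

7.6 m/s

With the same pressure gradient and density, V_g ∝ 1/f ∝ 1/sin φ.
V₂ = V₁ · sin φ₁ / sin φ₂ = 13.0 × sin 22° / sin 40°
V₂ = 13.0 × 0.3746/0.6428 = 7.6 m/s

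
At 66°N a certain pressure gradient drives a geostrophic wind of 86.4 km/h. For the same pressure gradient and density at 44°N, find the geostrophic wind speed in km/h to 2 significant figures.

110 km/h

With the same pressure gradient and density, V_g ∝ 1/f ∝ 1/sin φ.
V₂ = V₁ · sin φ₁ / sin φ₂ = 86.4 × sin 66° / sin 44°
V₂ = 86.4 × 0.9135/0.6947 = 110 km/h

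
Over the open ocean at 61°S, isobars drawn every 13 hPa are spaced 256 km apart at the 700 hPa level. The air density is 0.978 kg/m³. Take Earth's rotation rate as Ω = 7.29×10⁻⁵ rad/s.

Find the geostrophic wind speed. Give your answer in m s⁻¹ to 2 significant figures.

41 m s⁻¹

Coriolis parameter at 61°S:
f = 2Ω sin φ = 2 × 7.29×10⁻⁵ × sin 61° = 1.28×10⁻⁴ s⁻¹
Pressure gradient: |∂P/∂n| = 1300 Pa / 256000 m = 5.08×10⁻³ Pa/m
Geostrophic balance (pressure-gradient force = Coriolis force):
V_g = (1/(fρ)) |∂P/∂n| = 5.08×10⁻³ / (1.28×10⁻⁴ × 0.978) = 40.7 m/s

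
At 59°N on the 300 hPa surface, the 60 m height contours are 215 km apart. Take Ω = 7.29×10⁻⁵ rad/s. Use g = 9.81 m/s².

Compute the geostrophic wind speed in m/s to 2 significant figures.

22 m/s

Coriolis parameter at 59°N:
f = 2Ω sin φ = 2 × 7.29×10⁻⁵ × sin 59° = 1.25×10⁻⁴ s⁻¹
Height gradient: |∂Z/∂n| = 60 m / 215000 m = 2.79×10⁻⁴
On a pressure surface, geostrophic balance gives V_g = (g/f)|∂Z/∂n|:
V_g = 9.81 × 2.79×10⁻⁴ / 1.25×10⁻⁴ = 21.9 m/s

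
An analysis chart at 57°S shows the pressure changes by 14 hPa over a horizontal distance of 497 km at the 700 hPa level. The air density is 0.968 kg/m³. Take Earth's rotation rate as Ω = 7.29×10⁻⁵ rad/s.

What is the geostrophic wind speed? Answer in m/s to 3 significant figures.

Coriolis parameter at 57°S:
f = 2Ω sin φ = 2 × 7.29×10⁻⁵ × sin 57° = 1.22×10⁻⁴ s⁻¹
Pressure gradient: |∂P/∂n| = 1400 Pa / 497000 m = 2.82×10⁻³ Pa/m
Geostrophic balance (pressure-gradient force = Coriolis force):
V_g = (1/(fρ)) |∂P/∂n| = 2.82×10⁻³ / (1.22×10⁻⁴ × 0.968) = 23.8 m/s

23.8 m/s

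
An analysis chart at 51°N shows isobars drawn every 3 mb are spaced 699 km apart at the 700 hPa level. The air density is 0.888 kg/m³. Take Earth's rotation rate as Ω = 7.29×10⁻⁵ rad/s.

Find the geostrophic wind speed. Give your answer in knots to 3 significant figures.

Coriolis parameter at 51°N:
f = 2Ω sin φ = 2 × 7.29×10⁻⁵ × sin 51° = 1.13×10⁻⁴ s⁻¹
Pressure gradient: |∂P/∂n| = 300 Pa / 699000 m = 4.29×10⁻⁴ Pa/m
Geostrophic balance (pressure-gradient force = Coriolis force):
V_g = (1/(fρ)) |∂P/∂n| = 4.29×10⁻⁴ / (1.13×10⁻⁴ × 0.888) = 4.27 m/s
Converting: 4.27 m/s × 1.944 = 8.29 knots

8.29 knots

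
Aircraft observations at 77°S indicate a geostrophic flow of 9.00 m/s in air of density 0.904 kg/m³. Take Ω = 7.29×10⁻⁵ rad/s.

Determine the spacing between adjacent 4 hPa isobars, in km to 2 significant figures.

Coriolis parameter at 77°S:
f = 2Ω sin φ = 2 × 7.29×10⁻⁵ × sin 77° = 1.42×10⁻⁴ s⁻¹
Geostrophic balance rearranged: |∂P/∂n| = f ρ V_g
|∂P/∂n| = 1.42×10⁻⁴ × 0.904 × 9.00 = 1.16×10⁻³ Pa/m
Isobar spacing: Δn = ΔP/|∂P/∂n| = 400 Pa / 1.16×10⁻³ Pa/m = 346073 m ≈ 350 km

350 km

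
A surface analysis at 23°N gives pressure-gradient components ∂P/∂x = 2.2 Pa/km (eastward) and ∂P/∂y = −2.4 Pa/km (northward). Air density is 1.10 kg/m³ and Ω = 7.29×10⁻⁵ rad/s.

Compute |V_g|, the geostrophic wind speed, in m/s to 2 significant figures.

52 m/s

Coriolis parameter at 23°N:
f = 2Ω sin φ = 2 × 7.29×10⁻⁵ × sin 23° = 5.70×10⁻⁵ s⁻¹
Component geostrophic relations (x east, y north):
u_g = −(1/(fρ)) ∂P/∂y,  v_g = (1/(fρ)) ∂P/∂x
u_g = −(−2.4×10⁻³)/(5.70×10⁻⁵ × 1.10) = 38.3 m/s;  v_g = (2.2×10⁻³)/(5.70×10⁻⁵ × 1.10) = 35.1 m/s
|V_g| = √(u_g² + v_g²) = 52.0 m/s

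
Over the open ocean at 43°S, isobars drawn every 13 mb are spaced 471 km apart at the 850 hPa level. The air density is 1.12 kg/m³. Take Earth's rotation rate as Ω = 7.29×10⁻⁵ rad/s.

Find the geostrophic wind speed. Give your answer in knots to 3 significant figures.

48.2 knots

Coriolis parameter at 43°S:
f = 2Ω sin φ = 2 × 7.29×10⁻⁵ × sin 43° = 9.94×10⁻⁵ s⁻¹
Pressure gradient: |∂P/∂n| = 1300 Pa / 471000 m = 2.76×10⁻³ Pa/m
Geostrophic balance (pressure-gradient force = Coriolis force):
V_g = (1/(fρ)) |∂P/∂n| = 2.76×10⁻³ / (9.94×10⁻⁵ × 1.12) = 24.8 m/s
Converting: 24.8 m/s × 1.944 = 48.2 knots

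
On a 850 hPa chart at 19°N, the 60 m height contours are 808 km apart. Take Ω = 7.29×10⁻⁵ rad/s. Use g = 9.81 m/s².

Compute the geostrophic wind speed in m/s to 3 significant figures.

15.3 m/s

Coriolis parameter at 19°N:
f = 2Ω sin φ = 2 × 7.29×10⁻⁵ × sin 19° = 4.75×10⁻⁵ s⁻¹
Height gradient: |∂Z/∂n| = 60 m / 808000 m = 7.43×10⁻⁵
On a pressure surface, geostrophic balance gives V_g = (g/f)|∂Z/∂n|:
V_g = 9.81 × 7.43×10⁻⁵ / 4.75×10⁻⁵ = 15.3 m/s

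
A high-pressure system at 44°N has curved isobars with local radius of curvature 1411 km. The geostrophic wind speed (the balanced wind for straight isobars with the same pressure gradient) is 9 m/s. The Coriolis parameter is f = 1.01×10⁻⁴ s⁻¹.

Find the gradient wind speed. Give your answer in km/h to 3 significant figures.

34.8 km/h

Around a high, pressure-gradient force acts outward with centrifugal, so Coriolis balances both:
fV = (1/ρ)|∂P/∂n| + V²/R  →  V² − fR·V + fR·V_g = 0
With fR = 1.01×10⁻⁴ × 1411×10³ m = 143 m/s:
V = [fR − √((fR)² − 4 fR V_g)]/2 = [143 − √(143² − 4×143×9)]/2 = 9.65 m/s
Supergeostrophic (V > V_g = 9 m/s), as expected around a high.
Converting: 9.65 m/s × 3.6 = 34.8 km/h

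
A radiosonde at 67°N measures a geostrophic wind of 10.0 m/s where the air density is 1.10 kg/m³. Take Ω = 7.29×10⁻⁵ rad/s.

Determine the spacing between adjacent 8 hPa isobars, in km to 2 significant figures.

540 km

Coriolis parameter at 67°N:
f = 2Ω sin φ = 2 × 7.29×10⁻⁵ × sin 67° = 1.34×10⁻⁴ s⁻¹
Geostrophic balance rearranged: |∂P/∂n| = f ρ V_g
|∂P/∂n| = 1.34×10⁻⁴ × 1.10 × 10.0 = 1.48×10⁻³ Pa/m
Isobar spacing: Δn = ΔP/|∂P/∂n| = 800 Pa / 1.48×10⁻³ Pa/m = 541893 m ≈ 540 km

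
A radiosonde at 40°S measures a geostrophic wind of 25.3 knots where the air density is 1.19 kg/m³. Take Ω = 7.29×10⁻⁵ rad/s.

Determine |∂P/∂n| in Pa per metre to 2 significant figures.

Coriolis parameter at 40°S:
f = 2Ω sin φ = 2 × 7.29×10⁻⁵ × sin 40° = 9.37×10⁻⁵ s⁻¹
Wind speed in SI: 25.3 knots = 13.0 m/s
Geostrophic balance rearranged: |∂P/∂n| = f ρ V_g
|∂P/∂n| = 9.37×10⁻⁵ × 1.19 × 13.0 = 1.45×10⁻³ Pa/m

1.5×10⁻³ Pa/m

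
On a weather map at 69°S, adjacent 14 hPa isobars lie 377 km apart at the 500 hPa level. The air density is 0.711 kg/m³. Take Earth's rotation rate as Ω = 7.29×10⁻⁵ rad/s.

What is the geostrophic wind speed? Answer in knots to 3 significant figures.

Coriolis parameter at 69°S:
f = 2Ω sin φ = 2 × 7.29×10⁻⁵ × sin 69° = 1.36×10⁻⁴ s⁻¹
Pressure gradient: |∂P/∂n| = 1400 Pa / 377000 m = 3.71×10⁻³ Pa/m
Geostrophic balance (pressure-gradient force = Coriolis force):
V_g = (1/(fρ)) |∂P/∂n| = 3.71×10⁻³ / (1.36×10⁻⁴ × 0.711) = 38.4 m/s
Converting: 38.4 m/s × 1.944 = 74.6 knots

74.6 knots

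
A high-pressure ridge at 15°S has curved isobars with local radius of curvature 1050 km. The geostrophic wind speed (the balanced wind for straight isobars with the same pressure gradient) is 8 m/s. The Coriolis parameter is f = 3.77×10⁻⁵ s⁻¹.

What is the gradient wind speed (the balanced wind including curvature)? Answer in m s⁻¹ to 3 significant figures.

11.1 m s⁻¹

Around a high, pressure-gradient force acts outward with centrifugal, so Coriolis balances both:
fV = (1/ρ)|∂P/∂n| + V²/R  →  V² − fR·V + fR·V_g = 0
With fR = 3.77×10⁻⁵ × 1050×10³ m = 39.6 m/s:
V = [fR − √((fR)² − 4 fR V_g)]/2 = [39.6 − √(39.6² − 4×39.6×8)]/2 = 11.1 m/s
Supergeostrophic (V > V_g = 8 m/s), as expected around a high.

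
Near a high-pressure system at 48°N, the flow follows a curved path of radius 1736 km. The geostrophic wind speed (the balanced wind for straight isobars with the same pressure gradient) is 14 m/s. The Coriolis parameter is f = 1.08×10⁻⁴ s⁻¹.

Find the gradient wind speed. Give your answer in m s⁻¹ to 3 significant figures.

15.2 m s⁻¹

Around a high, pressure-gradient force acts outward with centrifugal, so Coriolis balances both:
fV = (1/ρ)|∂P/∂n| + V²/R  →  V² − fR·V + fR·V_g = 0
With fR = 1.08×10⁻⁴ × 1736×10³ m = 187 m/s:
V = [fR − √((fR)² − 4 fR V_g)]/2 = [187 − √(187² − 4×187×14)]/2 = 15.2 m/s
Supergeostrophic (V > V_g = 14 m/s), as expected around a high.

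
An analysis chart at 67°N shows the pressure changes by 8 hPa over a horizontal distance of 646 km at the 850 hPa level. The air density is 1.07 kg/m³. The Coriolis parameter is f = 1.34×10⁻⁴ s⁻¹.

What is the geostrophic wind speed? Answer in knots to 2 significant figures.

17 knots

Pressure gradient: |∂P/∂n| = 800 Pa / 646000 m = 1.24×10⁻³ Pa/m
Geostrophic balance (pressure-gradient force = Coriolis force):
V_g = (1/(fρ)) |∂P/∂n| = 1.24×10⁻³ / (1.34×10⁻⁴ × 1.07) = 8.64 m/s
Converting: 8.64 m/s × 1.944 = 17 knots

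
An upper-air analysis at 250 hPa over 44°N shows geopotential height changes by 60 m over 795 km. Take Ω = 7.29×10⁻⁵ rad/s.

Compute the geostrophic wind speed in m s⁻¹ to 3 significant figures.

Coriolis parameter at 44°N:
f = 2Ω sin φ = 2 × 7.29×10⁻⁵ × sin 44° = 1.01×10⁻⁴ s⁻¹
Height gradient: |∂Z/∂n| = 60 m / 795000 m = 7.55×10⁻⁵
On a pressure surface, geostrophic balance gives V_g = (g/f)|∂Z/∂n|:
V_g = 9.81 × 7.55×10⁻⁵ / 1.01×10⁻⁴ = 7.31 m/s

7.31 m s⁻¹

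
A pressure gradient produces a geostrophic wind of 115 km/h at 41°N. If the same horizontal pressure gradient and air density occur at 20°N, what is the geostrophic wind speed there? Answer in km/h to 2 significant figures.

With the same pressure gradient and density, V_g ∝ 1/f ∝ 1/sin φ.
V₂ = V₁ · sin φ₁ / sin φ₂ = 115 × sin 41° / sin 20°
V₂ = 115 × 0.6561/0.3420 = 220 km/h

220 km/h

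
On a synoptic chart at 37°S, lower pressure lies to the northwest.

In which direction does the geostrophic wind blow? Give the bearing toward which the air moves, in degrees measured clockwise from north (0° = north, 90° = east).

The pressure-gradient force points toward the northwest (bearing 315°).
Geostrophic balance: in the Southern Hemisphere the Coriolis force deflects motion to the left, so the geostrophic wind blows 90° to the left of the pressure-gradient force (low pressure on the right).
Rotating 315° by 90° counterclockwise gives 225° — the wind blows toward the southwest.

225°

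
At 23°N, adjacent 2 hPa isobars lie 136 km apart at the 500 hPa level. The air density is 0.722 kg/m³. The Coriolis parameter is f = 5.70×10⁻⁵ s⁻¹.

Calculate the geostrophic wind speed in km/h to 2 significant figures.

130 km/h

Pressure gradient: |∂P/∂n| = 200 Pa / 136000 m = 1.47×10⁻³ Pa/m
Geostrophic balance (pressure-gradient force = Coriolis force):
V_g = (1/(fρ)) |∂P/∂n| = 1.47×10⁻³ / (5.70×10⁻⁵ × 0.722) = 35.7 m/s
Converting: 35.7 m/s × 3.6 = 130 km/h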